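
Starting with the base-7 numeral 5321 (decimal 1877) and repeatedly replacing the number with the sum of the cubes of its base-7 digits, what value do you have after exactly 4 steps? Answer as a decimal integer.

251

1877 = (5,3,2,1)_7 → 5³ + 3³ + 2³ + 1³ = 125 + 27 + 8 + 1 = 161
161 = (3,2,0)_7 → 3³ + 2³ + 0³ = 27 + 8 + 0 = 35
35 = (5,0)_7 → 5³ + 0³ = 125 + 0 = 125
125 = (2,3,6)_7 → 2³ + 3³ + 6³ = 8 + 27 + 216 = 251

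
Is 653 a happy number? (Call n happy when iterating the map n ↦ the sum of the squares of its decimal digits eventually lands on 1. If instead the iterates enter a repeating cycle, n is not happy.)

653 → 6² + 5² + 3² = 70
70 → 7² + 0² = 49
49 → 4² + 9² = 97
97 → 9² + 7² = 130
130 → 1² + 3² + 0² = 10
10 → 1² + 0² = 1  — reached 1.

happy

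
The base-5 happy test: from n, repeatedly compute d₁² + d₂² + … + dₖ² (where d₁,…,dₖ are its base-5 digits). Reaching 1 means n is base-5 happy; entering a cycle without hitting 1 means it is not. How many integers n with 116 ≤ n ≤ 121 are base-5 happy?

2

116: 116 → 26 → 2 → 4 → 16 → 10 → 4  (repeats 4)
117: 117 → 29 → 17 → 13 → 13  (repeats 13)
118: 118 → 34 → 18 → 18  (repeats 18)
119: 119 → 41 → 11 → 5 → 1  (reaches 1)
120: 120 → 32 → 6 → 2 → 4 → 16 → 10 → 4  (repeats 4)
121: 121 → 33 → 11 → 5 → 1  (reaches 1)
base-5 happy: 119, 121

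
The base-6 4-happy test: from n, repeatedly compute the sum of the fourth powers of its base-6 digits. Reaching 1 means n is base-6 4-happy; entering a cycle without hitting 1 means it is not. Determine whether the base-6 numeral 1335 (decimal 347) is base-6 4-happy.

not base-6 4-happy

347 = (1,3,3,5)_6 → 1⁴ + 3⁴ + 3⁴ + 5⁴ = 1 + 81 + 81 + 625 = 788
788 = (3,3,5,2)_6 → 3⁴ + 3⁴ + 5⁴ + 2⁴ = 81 + 81 + 625 + 16 = 803
803 = (3,4,1,5)_6 → 3⁴ + 4⁴ + 1⁴ + 5⁴ = 81 + 256 + 1 + 625 = 963
963 = (4,2,4,3)_6 → 4⁴ + 2⁴ + 4⁴ + 3⁴ = 256 + 16 + 256 + 81 = 609
609 = (2,4,5,3)_6 → 2⁴ + 4⁴ + 5⁴ + 3⁴ = 16 + 256 + 625 + 81 = 978
978 = (4,3,1,0)_6 → 4⁴ + 3⁴ + 1⁴ + 0⁴ = 256 + 81 + 1 + 0 = 338
338 = (1,3,2,2)_6 → 1⁴ + 3⁴ + 2⁴ + 2⁴ = 1 + 81 + 16 + 16 = 114
114 = (3,1,0)_6 → 3⁴ + 1⁴ + 0⁴ = 81 + 1 + 0 = 82
82 = (2,1,4)_6 → 2⁴ + 1⁴ + 4⁴ = 16 + 1 + 256 = 273
273 = (1,1,3,3)_6 → 1⁴ + 1⁴ + 3⁴ + 3⁴ = 1 + 1 + 81 + 81 = 164
164 = (4,3,2)_6 → 4⁴ + 3⁴ + 2⁴ = 256 + 81 + 16 = 353
353 = (1,3,4,5)_6 → 1⁴ + 3⁴ + 4⁴ + 5⁴ = 1 + 81 + 256 + 625 = 963  — 963 already seen; the sequence cycles without reaching 1.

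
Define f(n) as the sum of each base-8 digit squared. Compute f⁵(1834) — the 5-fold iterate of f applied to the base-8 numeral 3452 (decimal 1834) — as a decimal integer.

16

1834 = (3,4,5,2)_8 → 3² + 4² + 5² + 2² = 54
54 = (6,6)_8 → 6² + 6² = 72
72 = (1,1,0)_8 → 1² + 1² + 0² = 2
2 = (2)_8 → 2² = 4
4 = (4)_8 → 4² = 16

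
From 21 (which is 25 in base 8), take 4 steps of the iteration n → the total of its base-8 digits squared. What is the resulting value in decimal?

20

21 = (2,5)_8 → 2² + 5² = 29
29 = (3,5)_8 → 3² + 5² = 34
34 = (4,2)_8 → 4² + 2² = 20
20 = (2,4)_8 → 2² + 4² = 20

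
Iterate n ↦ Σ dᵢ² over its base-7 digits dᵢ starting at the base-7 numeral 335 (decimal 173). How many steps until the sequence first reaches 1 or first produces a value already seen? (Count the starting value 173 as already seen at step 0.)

6

173 = (3,3,5)_7 → 3² + 3² + 5² = 9 + 9 + 25 = 43
43 = (6,1)_7 → 6² + 1² = 36 + 1 = 37
37 = (5,2)_7 → 5² + 2² = 25 + 4 = 29
29 = (4,1)_7 → 4² + 1² = 16 + 1 = 17
17 = (2,3)_7 → 2² + 3² = 4 + 9 = 13
13 = (1,6)_7 → 1² + 6² = 1 + 36 = 37  — 37 repeats.
That took 6 steps.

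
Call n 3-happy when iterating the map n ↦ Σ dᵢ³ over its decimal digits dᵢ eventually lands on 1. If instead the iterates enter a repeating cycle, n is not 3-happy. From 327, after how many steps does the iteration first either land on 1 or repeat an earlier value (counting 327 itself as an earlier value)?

327 → 378
378 → 882
882 → 1032
1032 → 36
36 → 243
243 → 99
99 → 1458
1458 → 702
702 → 351
351 → 153
153 → 153  — 153 repeats.
That took 11 steps.

11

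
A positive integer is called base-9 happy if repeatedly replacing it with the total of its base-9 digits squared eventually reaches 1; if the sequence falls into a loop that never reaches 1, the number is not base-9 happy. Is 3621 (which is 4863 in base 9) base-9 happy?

base-9 happy

3621 = (4,8,6,3)_9 → 4² + 8² + 6² + 3² = 125
125 = (1,4,8)_9 → 1² + 4² + 8² = 81
81 = (1,0,0)_9 → 1² + 0² + 0² = 1  — reached 1.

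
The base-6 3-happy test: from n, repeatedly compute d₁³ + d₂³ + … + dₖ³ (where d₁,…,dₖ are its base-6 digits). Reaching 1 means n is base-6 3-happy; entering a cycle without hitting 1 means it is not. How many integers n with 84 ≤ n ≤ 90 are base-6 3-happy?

84: 84 → 16 → 72 → 8 → 9 → 28 → 128 → 62 → 73 → 9  — not base-6 3-happy
85: 85 → 17 → 133 → 92 → 43 → 3 → 27 → 91 → 36 → 1  — base-6 3-happy
86: 86 → 24 → 64 → 129 → 81 → 36 → 1  — base-6 3-happy
87: 87 → 43 → 3 → 27 → 91 → 36 → 1  — base-6 3-happy
88: 88 → 80 → 17 → 133 → 92 → 43 → 3 → 27 → 91 → 36 → 1  — base-6 3-happy
89: 89 → 141 → 179 → 314 → 81 → 36 → 1  — base-6 3-happy
90: 90 → 35 → 250 → 190 → 190  — not base-6 3-happy
base-6 3-happy: 85, 86, 87, 88, 89

5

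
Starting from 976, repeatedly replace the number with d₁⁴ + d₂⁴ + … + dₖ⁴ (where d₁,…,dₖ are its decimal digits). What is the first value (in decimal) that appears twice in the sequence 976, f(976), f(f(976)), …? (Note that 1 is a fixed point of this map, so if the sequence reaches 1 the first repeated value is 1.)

976 → 9⁴ + 7⁴ + 6⁴ = 6561 + 2401 + 1296 = 10258
10258 → 1⁴ + 0⁴ + 2⁴ + 5⁴ + 8⁴ = 1 + 0 + 16 + 625 + 4096 = 4738
4738 → 4⁴ + 7⁴ + 3⁴ + 8⁴ = 256 + 2401 + 81 + 4096 = 6834
6834 → 6⁴ + 8⁴ + 3⁴ + 4⁴ = 1296 + 4096 + 81 + 256 = 5729
5729 → 5⁴ + 7⁴ + 2⁴ + 9⁴ = 625 + 2401 + 16 + 6561 = 9603
9603 → 9⁴ + 6⁴ + 0⁴ + 3⁴ = 6561 + 1296 + 0 + 81 = 7938
7938 → 7⁴ + 9⁴ + 3⁴ + 8⁴ = 2401 + 6561 + 81 + 4096 = 13139
13139 → 1⁴ + 3⁴ + 1⁴ + 3⁴ + 9⁴ = 1 + 81 + 1 + 81 + 6561 = 6725
6725 → 6⁴ + 7⁴ + 2⁴ + 5⁴ = 1296 + 2401 + 16 + 625 = 4338
4338 → 4⁴ + 3⁴ + 3⁴ + 8⁴ = 256 + 81 + 81 + 4096 = 4514
4514 → 4⁴ + 5⁴ + 1⁴ + 4⁴ = 256 + 625 + 1 + 256 = 1138
1138 → 1⁴ + 1⁴ + 3⁴ + 8⁴ = 1 + 1 + 81 + 4096 = 4179
4179 → 4⁴ + 1⁴ + 7⁴ + 9⁴ = 256 + 1 + 2401 + 6561 = 9219
9219 → 9⁴ + 2⁴ + 1⁴ + 9⁴ = 6561 + 16 + 1 + 6561 = 13139  — 13139 already appeared earlier.

13139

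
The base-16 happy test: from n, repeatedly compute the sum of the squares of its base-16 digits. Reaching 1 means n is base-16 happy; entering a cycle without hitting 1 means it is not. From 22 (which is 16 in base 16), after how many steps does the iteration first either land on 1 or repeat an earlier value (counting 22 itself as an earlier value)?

22 = (1,6)_16 → 37
37 = (2,5)_16 → 29
29 = (1,13)_16 → 170
170 = (10,10)_16 → 200
200 = (12,8)_16 → 208
208 = (13,0)_16 → 169
169 = (10,9)_16 → 181
181 = (11,5)_16 → 146
146 = (9,2)_16 → 85
85 = (5,5)_16 → 50
50 = (3,2)_16 → 13
13 = (13)_16 → 169  — 169 repeats.
That took 12 steps.

12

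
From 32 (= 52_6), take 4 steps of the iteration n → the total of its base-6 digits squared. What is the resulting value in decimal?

20

32 = (5,2)_6 → 5² + 2² = 29
29 = (4,5)_6 → 4² + 5² = 41
41 = (1,0,5)_6 → 1² + 0² + 5² = 26
26 = (4,2)_6 → 4² + 2² = 20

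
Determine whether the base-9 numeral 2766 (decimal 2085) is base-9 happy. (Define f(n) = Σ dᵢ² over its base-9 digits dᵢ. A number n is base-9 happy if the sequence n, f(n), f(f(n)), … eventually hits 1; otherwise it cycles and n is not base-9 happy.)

2085 = (2,7,6,6)_9 → 2² + 7² + 6² + 6² = 4 + 49 + 36 + 36 = 125
125 = (1,4,8)_9 → 1² + 4² + 8² = 1 + 16 + 64 = 81
81 = (1,0,0)_9 → 1² + 0² + 0² = 1 + 0 + 0 = 1  — reached 1.

base-9 happy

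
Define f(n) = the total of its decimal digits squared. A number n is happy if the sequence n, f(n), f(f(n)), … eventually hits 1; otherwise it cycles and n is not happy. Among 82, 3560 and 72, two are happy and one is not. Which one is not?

82: 82 → 68 → 100 → 1  — reaches 1 (happy)
3560: 3560 → 70 → 49 → 97 → 130 → 10 → 1  — reaches 1 (happy)
72: 72 → 53 → 34 → 25 → 29 → 85 → 89 → 145 → 42 → 20 → 4 → 16 → 37 → 58 → 89  — repeats 89 (not happy)

72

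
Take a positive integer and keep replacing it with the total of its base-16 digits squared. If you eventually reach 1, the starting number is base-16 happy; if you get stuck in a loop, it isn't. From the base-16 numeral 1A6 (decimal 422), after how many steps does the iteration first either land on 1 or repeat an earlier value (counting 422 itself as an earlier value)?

422 = (1,10,6)_16 → 137
137 = (8,9)_16 → 145
145 = (9,1)_16 → 82
82 = (5,2)_16 → 29
29 = (1,13)_16 → 170
170 = (10,10)_16 → 200
200 = (12,8)_16 → 208
208 = (13,0)_16 → 169
169 = (10,9)_16 → 181
181 = (11,5)_16 → 146
146 = (9,2)_16 → 85
85 = (5,5)_16 → 50
50 = (3,2)_16 → 13
13 = (13)_16 → 169  — 169 repeats.
That took 14 steps.

14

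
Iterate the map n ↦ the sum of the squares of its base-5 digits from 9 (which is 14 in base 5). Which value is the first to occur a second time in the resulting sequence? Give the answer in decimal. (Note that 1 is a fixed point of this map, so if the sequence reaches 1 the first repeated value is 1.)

9 = (1,4)_5 → 1² + 4² = 17
17 = (3,2)_5 → 3² + 2² = 13
13 = (2,3)_5 → 2² + 3² = 13  — 13 already appeared earlier.

13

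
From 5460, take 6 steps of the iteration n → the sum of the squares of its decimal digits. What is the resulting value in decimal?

5460 → 77
77 → 98
98 → 145
145 → 42
42 → 20
20 → 4

4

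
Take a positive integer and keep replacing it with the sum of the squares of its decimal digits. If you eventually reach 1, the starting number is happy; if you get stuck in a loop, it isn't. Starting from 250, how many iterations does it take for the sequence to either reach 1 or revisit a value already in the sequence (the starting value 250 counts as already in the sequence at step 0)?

250 → 2² + 5² + 0² = 4 + 25 + 0 = 29
29 → 2² + 9² = 4 + 81 = 85
85 → 8² + 5² = 64 + 25 = 89
89 → 8² + 9² = 64 + 81 = 145
145 → 1² + 4² + 5² = 1 + 16 + 25 = 42
42 → 4² + 2² = 16 + 4 = 20
20 → 2² + 0² = 4 + 0 = 4
4 → 4² = 16
16 → 1² + 6² = 1 + 36 = 37
37 → 3² + 7² = 9 + 49 = 58
58 → 5² + 8² = 25 + 64 = 89  — 89 repeats.
That took 11 steps.

11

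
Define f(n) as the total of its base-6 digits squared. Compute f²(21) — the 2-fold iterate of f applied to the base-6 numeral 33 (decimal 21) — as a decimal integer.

9

21 = (3,3)_6 → 3² + 3² = 9 + 9 = 18
18 = (3,0)_6 → 3² + 0² = 9 + 0 = 9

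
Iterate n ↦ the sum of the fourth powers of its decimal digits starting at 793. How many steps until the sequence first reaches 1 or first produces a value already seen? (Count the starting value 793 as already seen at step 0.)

11

793 → 7⁴ + 9⁴ + 3⁴ = 9043
9043 → 9⁴ + 0⁴ + 4⁴ + 3⁴ = 6898
6898 → 6⁴ + 8⁴ + 9⁴ + 8⁴ = 16049
16049 → 1⁴ + 6⁴ + 0⁴ + 4⁴ + 9⁴ = 8114
8114 → 8⁴ + 1⁴ + 1⁴ + 4⁴ = 4354
4354 → 4⁴ + 3⁴ + 5⁴ + 4⁴ = 1218
1218 → 1⁴ + 2⁴ + 1⁴ + 8⁴ = 4114
4114 → 4⁴ + 1⁴ + 1⁴ + 4⁴ = 514
514 → 5⁴ + 1⁴ + 4⁴ = 882
882 → 8⁴ + 8⁴ + 2⁴ = 8208
8208 → 8⁴ + 2⁴ + 0⁴ + 8⁴ = 8208  — 8208 repeats.
That took 11 steps.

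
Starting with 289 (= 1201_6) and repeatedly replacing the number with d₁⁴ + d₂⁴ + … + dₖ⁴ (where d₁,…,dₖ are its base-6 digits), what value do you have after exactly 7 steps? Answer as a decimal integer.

1522

289 = (1,2,0,1)_6 → 18
18 = (3,0)_6 → 81
81 = (2,1,3)_6 → 98
98 = (2,4,2)_6 → 288
288 = (1,2,0,0)_6 → 17
17 = (2,5)_6 → 641
641 = (2,5,4,5)_6 → 1522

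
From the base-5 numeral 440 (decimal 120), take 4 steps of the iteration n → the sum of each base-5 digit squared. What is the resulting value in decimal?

4

120 = (4,4,0)_5 → 32
32 = (1,1,2)_5 → 6
6 = (1,1)_5 → 2
2 = (2)_5 → 4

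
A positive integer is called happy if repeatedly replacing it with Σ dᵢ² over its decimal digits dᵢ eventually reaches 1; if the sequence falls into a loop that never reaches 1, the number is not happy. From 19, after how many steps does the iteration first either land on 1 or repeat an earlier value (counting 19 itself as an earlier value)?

19 → 1² + 9² = 82
82 → 8² + 2² = 68
68 → 6² + 8² = 100
100 → 1² + 0² + 0² = 1  — reached 1.
That took 4 steps.

4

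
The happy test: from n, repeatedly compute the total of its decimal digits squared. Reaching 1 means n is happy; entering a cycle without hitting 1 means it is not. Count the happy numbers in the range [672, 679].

1

672: 672 → 89 → 145 → 42 → 20 → 4 → 16 → 37 → 58 → 89  (repeats 89)
673: 673 → 94 → 97 → 130 → 10 → 1  (reaches 1)
674: 674 → 101 → 2 → 4 → 16 → 37 → 58 → 89 → 145 → 42 → 20 → 4  (repeats 4)
675: 675 → 110 → 2 → 4 → 16 → 37 → 58 → 89 → 145 → 42 → 20 → 4  (repeats 4)
676: 676 → 121 → 6 → 36 → 45 → 41 → 17 → 50 → 25 → 29 → 85 → 89 → 145 → 42 → 20 → 4 → 16 → 37 → 58 → 89  (repeats 89)
677: 677 → 134 → 26 → 40 → 16 → 37 → 58 → 89 → 145 → 42 → 20 → 4 → 16  (repeats 16)
678: 678 → 149 → 98 → 145 → 42 → 20 → 4 → 16 → 37 → 58 → 89 → 145  (repeats 145)
679: 679 → 166 → 73 → 58 → 89 → 145 → 42 → 20 → 4 → 16 → 37 → 58  (repeats 58)
happy: 673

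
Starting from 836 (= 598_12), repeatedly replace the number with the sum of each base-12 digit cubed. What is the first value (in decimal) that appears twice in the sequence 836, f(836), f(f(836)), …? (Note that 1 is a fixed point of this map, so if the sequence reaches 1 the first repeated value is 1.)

1

836 = (5,9,8)_12 → 5³ + 9³ + 8³ = 125 + 729 + 512 = 1366
1366 = (9,5,10)_12 → 9³ + 5³ + 10³ = 729 + 125 + 1000 = 1854
1854 = (1,0,10,6)_12 → 1³ + 0³ + 10³ + 6³ = 1 + 0 + 1000 + 216 = 1217
1217 = (8,5,5)_12 → 8³ + 5³ + 5³ = 512 + 125 + 125 = 762
762 = (5,3,6)_12 → 5³ + 3³ + 6³ = 125 + 27 + 216 = 368
368 = (2,6,8)_12 → 2³ + 6³ + 8³ = 8 + 216 + 512 = 736
736 = (5,1,4)_12 → 5³ + 1³ + 4³ = 125 + 1 + 64 = 190
190 = (1,3,10)_12 → 1³ + 3³ + 10³ = 1 + 27 + 1000 = 1028
1028 = (7,1,8)_12 → 7³ + 1³ + 8³ = 343 + 1 + 512 = 856
856 = (5,11,4)_12 → 5³ + 11³ + 4³ = 125 + 1331 + 64 = 1520
1520 = (10,6,8)_12 → 10³ + 6³ + 8³ = 1000 + 216 + 512 = 1728
1728 = (1,0,0,0)_12 → 1³ + 0³ + 0³ + 0³ = 1 + 0 + 0 + 0 = 1  — reached the fixed point 1.
1 → 1, so 1 is the first repeated value.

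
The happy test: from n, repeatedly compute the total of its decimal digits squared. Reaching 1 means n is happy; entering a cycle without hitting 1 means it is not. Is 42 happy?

42 → 4² + 2² = 16 + 4 = 20
20 → 2² + 0² = 4 + 0 = 4
4 → 4² = 16
16 → 1² + 6² = 1 + 36 = 37
37 → 3² + 7² = 9 + 49 = 58
58 → 5² + 8² = 25 + 64 = 89
89 → 8² + 9² = 64 + 81 = 145
145 → 1² + 4² + 5² = 1 + 16 + 25 = 42  — 42 already seen; the sequence cycles without reaching 1.

not happy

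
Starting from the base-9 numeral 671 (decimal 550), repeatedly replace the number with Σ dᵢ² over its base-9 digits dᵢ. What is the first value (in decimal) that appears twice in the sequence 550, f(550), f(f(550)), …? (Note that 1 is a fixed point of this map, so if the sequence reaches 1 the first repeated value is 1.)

550 = (6,7,1)_9 → 6² + 7² + 1² = 36 + 49 + 1 = 86
86 = (1,0,5)_9 → 1² + 0² + 5² = 1 + 0 + 25 = 26
26 = (2,8)_9 → 2² + 8² = 4 + 64 = 68
68 = (7,5)_9 → 7² + 5² = 49 + 25 = 74
74 = (8,2)_9 → 8² + 2² = 64 + 4 = 68  — 68 already appeared earlier.

68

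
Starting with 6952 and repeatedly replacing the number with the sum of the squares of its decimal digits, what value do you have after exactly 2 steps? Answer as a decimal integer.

53

6952 → 146
146 → 53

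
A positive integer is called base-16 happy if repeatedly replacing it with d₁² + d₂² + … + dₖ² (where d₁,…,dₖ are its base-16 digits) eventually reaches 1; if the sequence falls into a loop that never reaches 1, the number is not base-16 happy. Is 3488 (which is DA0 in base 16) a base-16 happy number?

not base-16 happy

3488 = (13,10,0)_16 → 13² + 10² + 0² = 269
269 = (1,0,13)_16 → 1² + 0² + 13² = 170
170 = (10,10)_16 → 10² + 10² = 200
200 = (12,8)_16 → 12² + 8² = 208
208 = (13,0)_16 → 13² + 0² = 169
169 = (10,9)_16 → 10² + 9² = 181
181 = (11,5)_16 → 11² + 5² = 146
146 = (9,2)_16 → 9² + 2² = 85
85 = (5,5)_16 → 5² + 5² = 50
50 = (3,2)_16 → 3² + 2² = 13
13 = (13)_16 → 13² = 169  — 169 already seen; the sequence cycles without reaching 1.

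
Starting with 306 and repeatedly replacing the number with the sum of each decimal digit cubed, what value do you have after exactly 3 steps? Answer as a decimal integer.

1458

306 → 3³ + 0³ + 6³ = 27 + 0 + 216 = 243
243 → 2³ + 4³ + 3³ = 8 + 64 + 27 = 99
99 → 9³ + 9³ = 729 + 729 = 1458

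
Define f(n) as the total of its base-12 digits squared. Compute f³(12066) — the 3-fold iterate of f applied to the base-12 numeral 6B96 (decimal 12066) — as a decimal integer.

98

12066 = (6,11,9,6)_12 → 6² + 11² + 9² + 6² = 274
274 = (1,10,10)_12 → 1² + 10² + 10² = 201
201 = (1,4,9)_12 → 1² + 4² + 9² = 98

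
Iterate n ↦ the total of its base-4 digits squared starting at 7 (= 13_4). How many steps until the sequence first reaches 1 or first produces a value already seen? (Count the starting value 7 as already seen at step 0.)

4

7 = (1,3)_4 → 1² + 3² = 1 + 9 = 10
10 = (2,2)_4 → 2² + 2² = 4 + 4 = 8
8 = (2,0)_4 → 2² + 0² = 4 + 0 = 4
4 = (1,0)_4 → 1² + 0² = 1 + 0 = 1  — reached 1.
That took 4 steps.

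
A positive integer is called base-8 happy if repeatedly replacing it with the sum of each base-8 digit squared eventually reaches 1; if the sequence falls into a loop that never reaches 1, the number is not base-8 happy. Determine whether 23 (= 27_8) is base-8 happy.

not base-8 happy

23 = (2,7)_8 → 2² + 7² = 53
53 = (6,5)_8 → 6² + 5² = 61
61 = (7,5)_8 → 7² + 5² = 74
74 = (1,1,2)_8 → 1² + 1² + 2² = 6
6 = (6)_8 → 6² = 36
36 = (4,4)_8 → 4² + 4² = 32
32 = (4,0)_8 → 4² + 0² = 16
16 = (2,0)_8 → 2² + 0² = 4
4 = (4)_8 → 4² = 16  — 16 already seen; the sequence cycles without reaching 1.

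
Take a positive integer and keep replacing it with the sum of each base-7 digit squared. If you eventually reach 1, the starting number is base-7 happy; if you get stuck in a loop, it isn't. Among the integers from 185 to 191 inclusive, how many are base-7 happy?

185: 185 → 43 → 37 → 29 → 17 → 13 → 37  — not base-7 happy
186: 186 → 50 → 2 → 4 → 16 → 8 → 2  — not base-7 happy
187: 187 → 59 → 11 → 17 → 13 → 37 → 29 → 17  — not base-7 happy
188: 188 → 70 → 10 → 10  — not base-7 happy
189: 189 → 45 → 45  — not base-7 happy
190: 190 → 46 → 52 → 10 → 10  — not base-7 happy
191: 191 → 49 → 1  — base-7 happy
base-7 happy: 191

1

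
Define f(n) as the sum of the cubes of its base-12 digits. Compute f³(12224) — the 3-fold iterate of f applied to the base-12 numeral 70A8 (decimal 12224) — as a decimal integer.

793

12224 = (7,0,10,8)_12 → 7³ + 0³ + 10³ + 8³ = 343 + 0 + 1000 + 512 = 1855
1855 = (1,0,10,7)_12 → 1³ + 0³ + 10³ + 7³ = 1 + 0 + 1000 + 343 = 1344
1344 = (9,4,0)_12 → 9³ + 4³ + 0³ = 729 + 64 + 0 = 793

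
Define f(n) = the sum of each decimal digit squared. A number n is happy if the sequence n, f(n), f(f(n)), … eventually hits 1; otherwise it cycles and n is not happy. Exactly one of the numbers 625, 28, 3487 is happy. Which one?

28

625: 625 → 65 → 61 → 37 → 58 → 89 → 145 → 42 → 20 → 4 → 16 → 37  — repeats 37 (not happy)
28: 28 → 68 → 100 → 1  — reaches 1 (happy)
3487: 3487 → 138 → 74 → 65 → 61 → 37 → 58 → 89 → 145 → 42 → 20 → 4 → 16 → 37  — repeats 37 (not happy)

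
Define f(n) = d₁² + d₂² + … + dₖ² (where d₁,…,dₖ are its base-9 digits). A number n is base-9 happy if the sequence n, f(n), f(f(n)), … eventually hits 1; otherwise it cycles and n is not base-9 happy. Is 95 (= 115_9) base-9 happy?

base-9 happy

95 = (1,1,5)_9 → 1² + 1² + 5² = 1 + 1 + 25 = 27
27 = (3,0)_9 → 3² + 0² = 9 + 0 = 9
9 = (1,0)_9 → 1² + 0² = 1 + 0 = 1  — reached 1.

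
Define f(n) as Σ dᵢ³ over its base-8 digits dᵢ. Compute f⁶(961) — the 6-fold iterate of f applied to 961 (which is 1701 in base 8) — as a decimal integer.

1

961 = (1,7,0,1)_8 → 1³ + 7³ + 0³ + 1³ = 345
345 = (5,3,1)_8 → 5³ + 3³ + 1³ = 153
153 = (2,3,1)_8 → 2³ + 3³ + 1³ = 36
36 = (4,4)_8 → 4³ + 4³ = 128
128 = (2,0,0)_8 → 2³ + 0³ + 0³ = 8
8 = (1,0)_8 → 1³ + 0³ = 1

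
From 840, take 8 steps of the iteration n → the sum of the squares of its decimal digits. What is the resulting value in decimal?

840 → 8² + 4² + 0² = 64 + 16 + 0 = 80
80 → 8² + 0² = 64 + 0 = 64
64 → 6² + 4² = 36 + 16 = 52
52 → 5² + 2² = 25 + 4 = 29
29 → 2² + 9² = 4 + 81 = 85
85 → 8² + 5² = 64 + 25 = 89
89 → 8² + 9² = 64 + 81 = 145
145 → 1² + 4² + 5² = 1 + 16 + 25 = 42

42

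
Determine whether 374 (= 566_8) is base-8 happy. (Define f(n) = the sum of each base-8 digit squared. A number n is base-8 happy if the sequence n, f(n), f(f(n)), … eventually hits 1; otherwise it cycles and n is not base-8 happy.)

374 = (5,6,6)_8 → 5² + 6² + 6² = 97
97 = (1,4,1)_8 → 1² + 4² + 1² = 18
18 = (2,2)_8 → 2² + 2² = 8
8 = (1,0)_8 → 1² + 0² = 1  — reached 1.

base-8 happy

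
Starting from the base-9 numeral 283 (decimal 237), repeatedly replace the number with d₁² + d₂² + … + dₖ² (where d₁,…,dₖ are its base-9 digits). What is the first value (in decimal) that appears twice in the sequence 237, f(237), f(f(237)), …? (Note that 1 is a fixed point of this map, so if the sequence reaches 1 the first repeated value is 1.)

237 = (2,8,3)_9 → 2² + 8² + 3² = 4 + 64 + 9 = 77
77 = (8,5)_9 → 8² + 5² = 64 + 25 = 89
89 = (1,0,8)_9 → 1² + 0² + 8² = 1 + 0 + 64 = 65
65 = (7,2)_9 → 7² + 2² = 49 + 4 = 53
53 = (5,8)_9 → 5² + 8² = 25 + 64 = 89  — 89 already appeared earlier.

89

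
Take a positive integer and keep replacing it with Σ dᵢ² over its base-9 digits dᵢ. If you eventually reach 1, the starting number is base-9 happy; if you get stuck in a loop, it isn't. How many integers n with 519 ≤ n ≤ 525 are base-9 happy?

1

519: 519 → 81 → 1  (reaches 1)
520: 520 → 94 → 18 → 4 → 16 → 50 → 50  (repeats 50)
521: 521 → 109 → 11 → 5 → 25 → 53 → 89 → 65 → 53  (repeats 53)
522: 522 → 52 → 74 → 68 → 74  (repeats 74)
523: 523 → 53 → 89 → 65 → 53  (repeats 53)
524: 524 → 56 → 40 → 32 → 34 → 58 → 52 → 74 → 68 → 74  (repeats 74)
525: 525 → 61 → 85 → 17 → 65 → 53 → 89 → 65  (repeats 65)
base-9 happy: 519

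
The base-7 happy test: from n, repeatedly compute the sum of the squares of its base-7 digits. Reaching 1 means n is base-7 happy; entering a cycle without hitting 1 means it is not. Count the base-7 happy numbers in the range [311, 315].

1

311: 311 → 49 → 1  (reaches 1)
312: 312 → 56 → 2 → 4 → 16 → 8 → 2  (repeats 2)
313: 313 → 65 → 9 → 5 → 25 → 25  (repeats 25)
314: 314 → 76 → 46 → 52 → 10 → 10  (repeats 10)
315: 315 → 45 → 45  (repeats 45)
base-7 happy: 311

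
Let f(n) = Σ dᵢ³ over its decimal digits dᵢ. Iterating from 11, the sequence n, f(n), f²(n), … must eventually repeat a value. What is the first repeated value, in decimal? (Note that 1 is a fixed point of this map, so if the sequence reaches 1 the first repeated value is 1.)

11 → 1³ + 1³ = 2
2 → 2³ = 8
8 → 8³ = 512
512 → 5³ + 1³ + 2³ = 134
134 → 1³ + 3³ + 4³ = 92
92 → 9³ + 2³ = 737
737 → 7³ + 3³ + 7³ = 713
713 → 7³ + 1³ + 3³ = 371
371 → 3³ + 7³ + 1³ = 371  — 371 already appeared earlier.

371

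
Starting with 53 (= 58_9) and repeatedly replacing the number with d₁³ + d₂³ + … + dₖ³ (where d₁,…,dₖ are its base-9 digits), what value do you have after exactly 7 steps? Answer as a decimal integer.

53 = (5,8)_9 → 5³ + 8³ = 125 + 512 = 637
637 = (7,7,7)_9 → 7³ + 7³ + 7³ = 343 + 343 + 343 = 1029
1029 = (1,3,6,3)_9 → 1³ + 3³ + 6³ + 3³ = 1 + 27 + 216 + 27 = 271
271 = (3,3,1)_9 → 3³ + 3³ + 1³ = 27 + 27 + 1 = 55
55 = (6,1)_9 → 6³ + 1³ = 216 + 1 = 217
217 = (2,6,1)_9 → 2³ + 6³ + 1³ = 8 + 216 + 1 = 225
225 = (2,7,0)_9 → 2³ + 7³ + 0³ = 8 + 343 + 0 = 351

351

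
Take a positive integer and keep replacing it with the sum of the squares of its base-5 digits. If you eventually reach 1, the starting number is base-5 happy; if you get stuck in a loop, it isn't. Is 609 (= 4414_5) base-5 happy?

base-5 happy

609 = (4,4,1,4)_5 → 4² + 4² + 1² + 4² = 16 + 16 + 1 + 16 = 49
49 = (1,4,4)_5 → 1² + 4² + 4² = 1 + 16 + 16 = 33
33 = (1,1,3)_5 → 1² + 1² + 3² = 1 + 1 + 9 = 11
11 = (2,1)_5 → 2² + 1² = 4 + 1 = 5
5 = (1,0)_5 → 1² + 0² = 1 + 0 = 1  — reached 1.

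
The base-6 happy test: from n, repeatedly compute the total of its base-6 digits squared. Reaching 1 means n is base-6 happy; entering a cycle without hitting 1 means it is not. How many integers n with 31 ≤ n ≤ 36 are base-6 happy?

31: 31 → 26 → 20 → 13 → 5 → 25 → 17 → 29 → 41 → 26  — not base-6 happy
32: 32 → 29 → 41 → 26 → 20 → 13 → 5 → 25 → 17 → 29  — not base-6 happy
33: 33 → 34 → 41 → 26 → 20 → 13 → 5 → 25 → 17 → 29 → 41  — not base-6 happy
34: 34 → 41 → 26 → 20 → 13 → 5 → 25 → 17 → 29 → 41  — not base-6 happy
35: 35 → 50 → 9 → 10 → 17 → 29 → 41 → 26 → 20 → 13 → 5 → 25 → 17  — not base-6 happy
36: 36 → 1  — base-6 happy
base-6 happy: 36

1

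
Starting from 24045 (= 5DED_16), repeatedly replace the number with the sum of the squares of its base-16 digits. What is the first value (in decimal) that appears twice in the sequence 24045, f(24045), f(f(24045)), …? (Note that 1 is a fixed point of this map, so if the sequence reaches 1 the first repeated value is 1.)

1

24045 = (5,13,14,13)_16 → 5² + 13² + 14² + 13² = 559
559 = (2,2,15)_16 → 2² + 2² + 15² = 233
233 = (14,9)_16 → 14² + 9² = 277
277 = (1,1,5)_16 → 1² + 1² + 5² = 27
27 = (1,11)_16 → 1² + 11² = 122
122 = (7,10)_16 → 7² + 10² = 149
149 = (9,5)_16 → 9² + 5² = 106
106 = (6,10)_16 → 6² + 10² = 136
136 = (8,8)_16 → 8² + 8² = 128
128 = (8,0)_16 → 8² + 0² = 64
64 = (4,0)_16 → 4² + 0² = 16
16 = (1,0)_16 → 1² + 0² = 1  — reached the fixed point 1.
1 → 1, so 1 is the first repeated value.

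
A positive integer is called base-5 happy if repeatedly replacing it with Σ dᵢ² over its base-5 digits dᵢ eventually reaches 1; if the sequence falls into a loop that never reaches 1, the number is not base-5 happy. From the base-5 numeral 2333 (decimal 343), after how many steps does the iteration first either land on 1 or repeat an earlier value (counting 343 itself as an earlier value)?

6

343 = (2,3,3,3)_5 → 31
31 = (1,1,1)_5 → 3
3 = (3)_5 → 9
9 = (1,4)_5 → 17
17 = (3,2)_5 → 13
13 = (2,3)_5 → 13  — 13 repeats.
That took 6 steps.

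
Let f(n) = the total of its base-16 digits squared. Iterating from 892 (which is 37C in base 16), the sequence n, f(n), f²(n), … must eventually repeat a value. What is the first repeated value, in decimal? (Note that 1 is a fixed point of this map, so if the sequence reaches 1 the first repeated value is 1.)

892 = (3,7,12)_16 → 3² + 7² + 12² = 9 + 49 + 144 = 202
202 = (12,10)_16 → 12² + 10² = 144 + 100 = 244
244 = (15,4)_16 → 15² + 4² = 225 + 16 = 241
241 = (15,1)_16 → 15² + 1² = 225 + 1 = 226
226 = (14,2)_16 → 14² + 2² = 196 + 4 = 200
200 = (12,8)_16 → 12² + 8² = 144 + 64 = 208
208 = (13,0)_16 → 13² + 0² = 169 + 0 = 169
169 = (10,9)_16 → 10² + 9² = 100 + 81 = 181
181 = (11,5)_16 → 11² + 5² = 121 + 25 = 146
146 = (9,2)_16 → 9² + 2² = 81 + 4 = 85
85 = (5,5)_16 → 5² + 5² = 25 + 25 = 50
50 = (3,2)_16 → 3² + 2² = 9 + 4 = 13
13 = (13)_16 → 13² = 169  — 169 already appeared earlier.

169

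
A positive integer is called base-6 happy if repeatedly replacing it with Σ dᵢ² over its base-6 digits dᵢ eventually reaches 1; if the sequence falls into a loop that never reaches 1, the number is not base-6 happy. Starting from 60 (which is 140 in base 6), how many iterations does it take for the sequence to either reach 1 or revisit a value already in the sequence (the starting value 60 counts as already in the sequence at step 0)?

60 = (1,4,0)_6 → 1² + 4² + 0² = 1 + 16 + 0 = 17
17 = (2,5)_6 → 2² + 5² = 4 + 25 = 29
29 = (4,5)_6 → 4² + 5² = 16 + 25 = 41
41 = (1,0,5)_6 → 1² + 0² + 5² = 1 + 0 + 25 = 26
26 = (4,2)_6 → 4² + 2² = 16 + 4 = 20
20 = (3,2)_6 → 3² + 2² = 9 + 4 = 13
13 = (2,1)_6 → 2² + 1² = 4 + 1 = 5
5 = (5)_6 → 5² = 25
25 = (4,1)_6 → 4² + 1² = 16 + 1 = 17  — 17 repeats.
That took 9 steps.

9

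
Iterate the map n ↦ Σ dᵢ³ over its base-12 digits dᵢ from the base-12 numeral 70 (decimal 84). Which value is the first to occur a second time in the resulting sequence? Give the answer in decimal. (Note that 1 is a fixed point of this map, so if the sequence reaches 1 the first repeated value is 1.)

343

84 = (7,0)_12 → 7³ + 0³ = 343
343 = (2,4,7)_12 → 2³ + 4³ + 7³ = 415
415 = (2,10,7)_12 → 2³ + 10³ + 7³ = 1351
1351 = (9,4,7)_12 → 9³ + 4³ + 7³ = 1136
1136 = (7,10,8)_12 → 7³ + 10³ + 8³ = 1855
1855 = (1,0,10,7)_12 → 1³ + 0³ + 10³ + 7³ = 1344
1344 = (9,4,0)_12 → 9³ + 4³ + 0³ = 793
793 = (5,6,1)_12 → 5³ + 6³ + 1³ = 342
342 = (2,4,6)_12 → 2³ + 4³ + 6³ = 288
288 = (2,0,0)_12 → 2³ + 0³ + 0³ = 8
8 = (8)_12 → 8³ = 512
512 = (3,6,8)_12 → 3³ + 6³ + 8³ = 755
755 = (5,2,11)_12 → 5³ + 2³ + 11³ = 1464
1464 = (10,2,0)_12 → 10³ + 2³ + 0³ = 1008
1008 = (7,0,0)_12 → 7³ + 0³ + 0³ = 343  — 343 already appeared earlier.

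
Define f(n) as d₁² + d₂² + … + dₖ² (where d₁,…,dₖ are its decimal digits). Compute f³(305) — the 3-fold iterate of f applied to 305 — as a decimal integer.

29

305 → 3² + 0² + 5² = 9 + 0 + 25 = 34
34 → 3² + 4² = 9 + 16 = 25
25 → 2² + 5² = 4 + 25 = 29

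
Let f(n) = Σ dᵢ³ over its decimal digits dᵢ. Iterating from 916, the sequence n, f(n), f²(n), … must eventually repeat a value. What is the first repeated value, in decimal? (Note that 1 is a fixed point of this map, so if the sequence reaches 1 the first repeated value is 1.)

916 → 946
946 → 1009
1009 → 730
730 → 370
370 → 370  — 370 already appeared earlier.

370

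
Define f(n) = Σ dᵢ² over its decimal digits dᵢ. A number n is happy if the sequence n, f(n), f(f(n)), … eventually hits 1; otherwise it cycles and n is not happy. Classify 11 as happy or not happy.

not happy

11 → 1² + 1² = 2
2 → 2² = 4
4 → 4² = 16
16 → 1² + 6² = 37
37 → 3² + 7² = 58
58 → 5² + 8² = 89
89 → 8² + 9² = 145
145 → 1² + 4² + 5² = 42
42 → 4² + 2² = 20
20 → 2² + 0² = 4  — 4 already seen; the sequence cycles without reaching 1.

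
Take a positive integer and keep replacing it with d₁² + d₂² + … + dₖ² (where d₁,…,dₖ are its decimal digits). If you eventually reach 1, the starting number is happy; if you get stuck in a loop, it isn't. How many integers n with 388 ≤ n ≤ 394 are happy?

2

388: 388 → 137 → 59 → 106 → 37 → 58 → 89 → 145 → 42 → 20 → 4 → 16 → 37  — not happy
389: 389 → 154 → 42 → 20 → 4 → 16 → 37 → 58 → 89 → 145 → 42  — not happy
390: 390 → 90 → 81 → 65 → 61 → 37 → 58 → 89 → 145 → 42 → 20 → 4 → 16 → 37  — not happy
391: 391 → 91 → 82 → 68 → 100 → 1  — happy
392: 392 → 94 → 97 → 130 → 10 → 1  — happy
393: 393 → 99 → 162 → 41 → 17 → 50 → 25 → 29 → 85 → 89 → 145 → 42 → 20 → 4 → 16 → 37 → 58 → 89  — not happy
394: 394 → 106 → 37 → 58 → 89 → 145 → 42 → 20 → 4 → 16 → 37  — not happy
happy: 391, 392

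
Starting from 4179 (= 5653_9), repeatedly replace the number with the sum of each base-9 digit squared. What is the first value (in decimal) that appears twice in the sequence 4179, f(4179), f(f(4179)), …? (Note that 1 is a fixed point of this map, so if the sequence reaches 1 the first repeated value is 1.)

4179 = (5,6,5,3)_9 → 95
95 = (1,1,5)_9 → 27
27 = (3,0)_9 → 9
9 = (1,0)_9 → 1  — reached the fixed point 1.
1 → 1, so 1 is the first repeated value.

1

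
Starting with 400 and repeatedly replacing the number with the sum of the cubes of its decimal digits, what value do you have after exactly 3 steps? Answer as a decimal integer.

400 → 4³ + 0³ + 0³ = 64 + 0 + 0 = 64
64 → 6³ + 4³ = 216 + 64 = 280
280 → 2³ + 8³ + 0³ = 8 + 512 + 0 = 520

520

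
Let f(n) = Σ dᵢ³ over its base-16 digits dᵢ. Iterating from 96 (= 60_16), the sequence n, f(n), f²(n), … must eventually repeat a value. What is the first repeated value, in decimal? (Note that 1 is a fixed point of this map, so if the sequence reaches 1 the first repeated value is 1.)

96 = (6,0)_16 → 6³ + 0³ = 216
216 = (13,8)_16 → 13³ + 8³ = 2709
2709 = (10,9,5)_16 → 10³ + 9³ + 5³ = 1854
1854 = (7,3,14)_16 → 7³ + 3³ + 14³ = 3114
3114 = (12,2,10)_16 → 12³ + 2³ + 10³ = 2736
2736 = (10,11,0)_16 → 10³ + 11³ + 0³ = 2331
2331 = (9,1,11)_16 → 9³ + 1³ + 11³ = 2061
2061 = (8,0,13)_16 → 8³ + 0³ + 13³ = 2709  — 2709 already appeared earlier.

2709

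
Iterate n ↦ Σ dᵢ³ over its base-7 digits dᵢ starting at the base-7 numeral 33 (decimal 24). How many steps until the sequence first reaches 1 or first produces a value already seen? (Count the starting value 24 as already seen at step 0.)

5

24 = (3,3)_7 → 3³ + 3³ = 54
54 = (1,0,5)_7 → 1³ + 0³ + 5³ = 126
126 = (2,4,0)_7 → 2³ + 4³ + 0³ = 72
72 = (1,3,2)_7 → 1³ + 3³ + 2³ = 36
36 = (5,1)_7 → 5³ + 1³ = 126  — 126 repeats.
That took 5 steps.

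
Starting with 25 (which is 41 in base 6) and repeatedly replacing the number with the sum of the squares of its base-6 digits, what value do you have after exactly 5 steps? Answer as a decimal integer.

20

25 = (4,1)_6 → 4² + 1² = 16 + 1 = 17
17 = (2,5)_6 → 2² + 5² = 4 + 25 = 29
29 = (4,5)_6 → 4² + 5² = 16 + 25 = 41
41 = (1,0,5)_6 → 1² + 0² + 5² = 1 + 0 + 25 = 26
26 = (4,2)_6 → 4² + 2² = 16 + 4 = 20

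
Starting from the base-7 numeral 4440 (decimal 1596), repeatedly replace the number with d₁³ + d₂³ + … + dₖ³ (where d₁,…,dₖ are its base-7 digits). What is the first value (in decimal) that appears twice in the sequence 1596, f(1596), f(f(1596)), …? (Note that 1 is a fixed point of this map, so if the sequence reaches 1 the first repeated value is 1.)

1596 = (4,4,4,0)_7 → 4³ + 4³ + 4³ + 0³ = 64 + 64 + 64 + 0 = 192
192 = (3,6,3)_7 → 3³ + 6³ + 3³ = 27 + 216 + 27 = 270
270 = (5,3,4)_7 → 5³ + 3³ + 4³ = 125 + 27 + 64 = 216
216 = (4,2,6)_7 → 4³ + 2³ + 6³ = 64 + 8 + 216 = 288
288 = (5,6,1)_7 → 5³ + 6³ + 1³ = 125 + 216 + 1 = 342
342 = (6,6,6)_7 → 6³ + 6³ + 6³ = 216 + 216 + 216 = 648
648 = (1,6,1,4)_7 → 1³ + 6³ + 1³ + 4³ = 1 + 216 + 1 + 64 = 282
282 = (5,5,2)_7 → 5³ + 5³ + 2³ = 125 + 125 + 8 = 258
258 = (5,1,6)_7 → 5³ + 1³ + 6³ = 125 + 1 + 216 = 342  — 342 already appeared earlier.

342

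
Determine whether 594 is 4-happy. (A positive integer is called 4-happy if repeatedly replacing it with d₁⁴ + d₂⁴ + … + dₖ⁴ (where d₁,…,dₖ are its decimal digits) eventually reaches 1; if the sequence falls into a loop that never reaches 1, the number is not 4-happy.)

594 → 7442
7442 → 2929
2929 → 13154
13154 → 964
964 → 8113
8113 → 4179
4179 → 9219
9219 → 13139
13139 → 6725
6725 → 4338
4338 → 4514
4514 → 1138
1138 → 4179  — 4179 already seen; the sequence cycles without reaching 1.

not 4-happy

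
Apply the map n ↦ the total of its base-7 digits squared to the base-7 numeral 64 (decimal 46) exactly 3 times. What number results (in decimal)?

46 = (6,4)_7 → 6² + 4² = 36 + 16 = 52
52 = (1,0,3)_7 → 1² + 0² + 3² = 1 + 0 + 9 = 10
10 = (1,3)_7 → 1² + 3² = 1 + 9 = 10

10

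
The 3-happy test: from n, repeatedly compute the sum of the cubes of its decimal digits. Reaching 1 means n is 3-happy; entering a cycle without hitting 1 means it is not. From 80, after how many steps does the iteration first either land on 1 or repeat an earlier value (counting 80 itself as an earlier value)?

80 → 8³ + 0³ = 512 + 0 = 512
512 → 5³ + 1³ + 2³ = 125 + 1 + 8 = 134
134 → 1³ + 3³ + 4³ = 1 + 27 + 64 = 92
92 → 9³ + 2³ = 729 + 8 = 737
737 → 7³ + 3³ + 7³ = 343 + 27 + 343 = 713
713 → 7³ + 1³ + 3³ = 343 + 1 + 27 = 371
371 → 3³ + 7³ + 1³ = 27 + 343 + 1 = 371  — 371 repeats.
That took 7 steps.

7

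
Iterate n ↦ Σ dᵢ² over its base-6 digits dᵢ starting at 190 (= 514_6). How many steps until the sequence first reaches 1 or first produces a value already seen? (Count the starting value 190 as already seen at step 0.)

190 = (5,1,4)_6 → 42
42 = (1,1,0)_6 → 2
2 = (2)_6 → 4
4 = (4)_6 → 16
16 = (2,4)_6 → 20
20 = (3,2)_6 → 13
13 = (2,1)_6 → 5
5 = (5)_6 → 25
25 = (4,1)_6 → 17
17 = (2,5)_6 → 29
29 = (4,5)_6 → 41
41 = (1,0,5)_6 → 26
26 = (4,2)_6 → 20  — 20 repeats.
That took 13 steps.

13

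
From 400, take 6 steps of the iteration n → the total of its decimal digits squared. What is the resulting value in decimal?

42

400 → 16
16 → 37
37 → 58
58 → 89
89 → 145
145 → 42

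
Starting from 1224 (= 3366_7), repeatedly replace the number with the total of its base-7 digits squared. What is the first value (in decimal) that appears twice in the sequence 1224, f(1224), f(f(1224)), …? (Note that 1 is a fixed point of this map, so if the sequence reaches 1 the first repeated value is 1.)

1224 = (3,3,6,6)_7 → 3² + 3² + 6² + 6² = 9 + 9 + 36 + 36 = 90
90 = (1,5,6)_7 → 1² + 5² + 6² = 1 + 25 + 36 = 62
62 = (1,1,6)_7 → 1² + 1² + 6² = 1 + 1 + 36 = 38
38 = (5,3)_7 → 5² + 3² = 25 + 9 = 34
34 = (4,6)_7 → 4² + 6² = 16 + 36 = 52
52 = (1,0,3)_7 → 1² + 0² + 3² = 1 + 0 + 9 = 10
10 = (1,3)_7 → 1² + 3² = 1 + 9 = 10  — 10 already appeared earlier.

10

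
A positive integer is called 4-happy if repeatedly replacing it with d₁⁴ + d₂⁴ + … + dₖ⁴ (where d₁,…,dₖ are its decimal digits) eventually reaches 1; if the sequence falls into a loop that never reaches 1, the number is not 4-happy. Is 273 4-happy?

273 → 2⁴ + 7⁴ + 3⁴ = 2498
2498 → 2⁴ + 4⁴ + 9⁴ + 8⁴ = 10929
10929 → 1⁴ + 0⁴ + 9⁴ + 2⁴ + 9⁴ = 13139
13139 → 1⁴ + 3⁴ + 1⁴ + 3⁴ + 9⁴ = 6725
6725 → 6⁴ + 7⁴ + 2⁴ + 5⁴ = 4338
4338 → 4⁴ + 3⁴ + 3⁴ + 8⁴ = 4514
4514 → 4⁴ + 5⁴ + 1⁴ + 4⁴ = 1138
1138 → 1⁴ + 1⁴ + 3⁴ + 8⁴ = 4179
4179 → 4⁴ + 1⁴ + 7⁴ + 9⁴ = 9219
9219 → 9⁴ + 2⁴ + 1⁴ + 9⁴ = 13139  — 13139 already seen; the sequence cycles without reaching 1.

not 4-happy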